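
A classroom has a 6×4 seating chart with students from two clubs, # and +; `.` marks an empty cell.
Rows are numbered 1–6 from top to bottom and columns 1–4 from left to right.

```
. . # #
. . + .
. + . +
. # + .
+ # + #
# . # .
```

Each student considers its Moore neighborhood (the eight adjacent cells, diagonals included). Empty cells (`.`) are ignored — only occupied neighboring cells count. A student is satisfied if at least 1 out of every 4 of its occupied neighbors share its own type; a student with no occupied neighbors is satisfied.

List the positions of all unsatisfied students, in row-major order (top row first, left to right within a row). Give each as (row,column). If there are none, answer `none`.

(4,2), (5,1), (5,3)

(1,3)# 1/2 satisfied
(1,4)# 1/2 satisfied
(2,3)+ 2/4 satisfied
(3,2)+ 2/3 satisfied
(3,4)+ 2/2 satisfied
(4,2)# 1/5 not
(4,3)+ 3/6 satisfied
(5,1)+ 0/3 not
(5,2)# 3/6 satisfied
(5,3)+ 1/5 not
(5,4)# 1/3 satisfied
(6,1)# 1/2 satisfied
(6,3)# 2/3 satisfied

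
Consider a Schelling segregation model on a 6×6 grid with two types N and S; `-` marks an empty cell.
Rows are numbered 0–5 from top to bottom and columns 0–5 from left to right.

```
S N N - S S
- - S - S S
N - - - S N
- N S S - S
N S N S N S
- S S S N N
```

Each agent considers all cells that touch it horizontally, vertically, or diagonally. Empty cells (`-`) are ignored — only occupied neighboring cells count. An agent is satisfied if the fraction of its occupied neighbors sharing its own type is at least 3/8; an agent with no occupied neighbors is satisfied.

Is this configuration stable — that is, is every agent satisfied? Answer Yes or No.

No

Row 0: (0,0)S 0/1 ✗ · (0,1)N 1/3 ✗ · (0,2)N 1/2 ✓ · (0,4)S 3/3 ✓ · (0,5)S 3/3 ✓
Row 1: (1,2)S 0/2 ✗ · (1,4)S 4/5 ✓ · (1,5)S 4/5 ✓
Row 2: (2,0)N 1/1 ✓ · (2,4)S 4/5 ✓ · (2,5)N 0/4 ✗
Row 3: (3,1)N 3/5 ✓ · (3,2)S 3/5 ✓ · (3,3)S 3/5 ✓ · (3,5)S 2/4 ✓
Row 4: (4,0)N 1/3 ✗ · (4,1)S 3/6 ✓ · (4,2)N 1/8 ✗ · (4,3)S 4/7 ✓ · (4,4)N 2/7 ✗ · (4,5)S 1/4 ✗
Row 5: (5,1)S 2/4 ✓ · (5,2)S 4/5 ✓ · (5,3)S 2/5 ✓ · (5,4)N 2/5 ✓ · (5,5)N 2/3 ✓
For instance (0,0) has only 0/1 same-type neighbors, below 3/8.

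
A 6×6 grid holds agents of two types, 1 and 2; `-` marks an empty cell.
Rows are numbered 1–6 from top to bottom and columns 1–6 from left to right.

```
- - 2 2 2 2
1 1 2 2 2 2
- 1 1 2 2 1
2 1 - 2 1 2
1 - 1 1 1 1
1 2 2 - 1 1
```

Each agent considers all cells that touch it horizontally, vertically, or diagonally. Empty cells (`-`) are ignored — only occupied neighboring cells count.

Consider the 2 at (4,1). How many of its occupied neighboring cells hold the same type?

Occupied neighbors of (4,1): (3,2)=1, (4,2)=1, (5,1)=1.
Same type (2): 0 of 3.

0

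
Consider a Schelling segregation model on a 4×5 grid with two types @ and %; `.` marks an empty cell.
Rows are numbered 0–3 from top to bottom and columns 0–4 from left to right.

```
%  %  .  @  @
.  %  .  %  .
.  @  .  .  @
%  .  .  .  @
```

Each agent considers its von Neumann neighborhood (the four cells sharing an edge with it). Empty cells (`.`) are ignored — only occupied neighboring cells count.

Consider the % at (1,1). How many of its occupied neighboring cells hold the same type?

Occupied neighbors of (1,1): (0,1)=%, (2,1)=@.
Same type (%): 1 of 2.

1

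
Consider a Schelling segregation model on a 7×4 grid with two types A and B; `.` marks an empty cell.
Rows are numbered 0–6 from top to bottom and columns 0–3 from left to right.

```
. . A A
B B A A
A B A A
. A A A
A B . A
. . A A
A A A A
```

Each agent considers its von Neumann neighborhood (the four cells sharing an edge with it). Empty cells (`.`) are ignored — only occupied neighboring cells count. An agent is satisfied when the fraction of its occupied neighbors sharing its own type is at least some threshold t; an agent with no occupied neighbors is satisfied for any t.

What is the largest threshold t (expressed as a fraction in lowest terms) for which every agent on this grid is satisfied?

0/1

(0,2)A 2/2
(0,3)A 2/2
(1,0)B 1/2
(1,1)B 2/3
(1,2)A 3/4
(1,3)A 3/3
(2,0)A 0/2
(2,1)B 1/4
(2,2)A 3/4
(2,3)A 3/3
(3,1)A 1/3
(3,2)A 3/3
(3,3)A 3/3
(4,0)A 0/1
(4,1)B 0/2
(4,3)A 2/2
(5,2)A 2/2
(5,3)A 3/3
(6,0)A 1/1
(6,1)A 2/2
(6,2)A 3/3
(6,3)A 2/2
The smallest same-type fraction is 0/2 at (2,0), which reduces to 0/1. Any threshold above that leaves this agent unsatisfied.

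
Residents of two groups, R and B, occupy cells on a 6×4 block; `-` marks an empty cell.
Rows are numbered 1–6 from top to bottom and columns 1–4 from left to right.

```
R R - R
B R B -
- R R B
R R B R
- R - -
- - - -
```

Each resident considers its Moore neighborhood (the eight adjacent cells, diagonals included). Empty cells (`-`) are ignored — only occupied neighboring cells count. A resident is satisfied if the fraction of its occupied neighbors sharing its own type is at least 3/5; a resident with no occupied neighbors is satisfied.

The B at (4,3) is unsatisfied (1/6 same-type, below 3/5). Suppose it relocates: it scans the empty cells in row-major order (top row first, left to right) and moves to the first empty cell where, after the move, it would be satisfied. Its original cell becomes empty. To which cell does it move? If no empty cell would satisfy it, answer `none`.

(6,4)

Vacating (4,3). Empty cells in order:
  (1,3): 1/4 same-type → still unsatisfied.
  (2,4): 2/4 same-type → still unsatisfied.
  (3,1): 1/5 same-type → still unsatisfied.
  (5,1): 0/3 same-type → still unsatisfied.
  (5,3): 0/3 same-type → still unsatisfied.
  (5,4): 0/1 same-type → still unsatisfied.
  (6,1): 0/1 same-type → still unsatisfied.
  (6,2): 0/1 same-type → still unsatisfied.
  (6,3): 0/1 same-type → still unsatisfied.
  (6,4): 0/0 same-type → satisfied — stop here.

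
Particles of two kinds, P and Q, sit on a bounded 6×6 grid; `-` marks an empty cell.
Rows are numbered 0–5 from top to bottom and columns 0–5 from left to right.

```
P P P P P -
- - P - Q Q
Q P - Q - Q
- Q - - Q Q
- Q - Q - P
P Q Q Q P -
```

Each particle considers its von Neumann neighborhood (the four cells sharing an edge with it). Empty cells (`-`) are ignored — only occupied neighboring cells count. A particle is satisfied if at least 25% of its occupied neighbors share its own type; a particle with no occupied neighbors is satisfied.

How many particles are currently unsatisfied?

5

(0,0)P 1/1 ok
(0,1)P 2/2 ok
(0,2)P 3/3 ok
(0,3)P 2/2 ok
(0,4)P 1/2 ok
(1,2)P 1/1 ok
(1,4)Q 1/2 ok
(1,5)Q 2/2 ok
(2,0)Q 0/1 unhappy
(2,1)P 0/2 unhappy
(2,3)Q 0/0 ok
(2,5)Q 2/2 ok
(3,1)Q 1/2 ok
(3,4)Q 1/1 ok
(3,5)Q 2/3 ok
(4,1)Q 2/2 ok
(4,3)Q 1/1 ok
(4,5)P 0/1 unhappy
(5,0)P 0/1 unhappy
(5,1)Q 2/3 ok
(5,2)Q 2/2 ok
(5,3)Q 2/3 ok
(5,4)P 0/1 unhappy
Unsatisfied: (2,0), (2,1), (4,5), (5,0), (5,4) — 5 in total.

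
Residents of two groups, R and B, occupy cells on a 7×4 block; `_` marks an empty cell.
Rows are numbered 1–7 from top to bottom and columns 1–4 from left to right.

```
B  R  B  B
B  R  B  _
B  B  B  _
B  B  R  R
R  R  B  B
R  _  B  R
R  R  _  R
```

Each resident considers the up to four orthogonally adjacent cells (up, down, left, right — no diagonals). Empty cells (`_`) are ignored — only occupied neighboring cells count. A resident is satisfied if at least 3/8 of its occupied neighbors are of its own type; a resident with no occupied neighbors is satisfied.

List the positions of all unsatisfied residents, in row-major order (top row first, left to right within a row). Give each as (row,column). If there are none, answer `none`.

Row 1: (1,1)B 1/2 ok · (1,2)R 1/3 unhappy · (1,3)B 2/3 ok · (1,4)B 1/1 ok
Row 2: (2,1)B 2/3 ok · (2,2)R 1/4 unhappy · (2,3)B 2/3 ok
Row 3: (3,1)B 3/3 ok · (3,2)B 3/4 ok · (3,3)B 2/3 ok
Row 4: (4,1)B 2/3 ok · (4,2)B 2/4 ok · (4,3)R 1/4 unhappy · (4,4)R 1/2 ok
Row 5: (5,1)R 2/3 ok · (5,2)R 1/3 unhappy · (5,3)B 2/4 ok · (5,4)B 1/3 unhappy
Row 6: (6,1)R 2/2 ok · (6,3)B 1/2 ok · (6,4)R 1/3 unhappy
Row 7: (7,1)R 2/2 ok · (7,2)R 1/1 ok · (7,4)R 1/1 ok

(1,2), (2,2), (4,3), (5,2), (5,4), (6,4)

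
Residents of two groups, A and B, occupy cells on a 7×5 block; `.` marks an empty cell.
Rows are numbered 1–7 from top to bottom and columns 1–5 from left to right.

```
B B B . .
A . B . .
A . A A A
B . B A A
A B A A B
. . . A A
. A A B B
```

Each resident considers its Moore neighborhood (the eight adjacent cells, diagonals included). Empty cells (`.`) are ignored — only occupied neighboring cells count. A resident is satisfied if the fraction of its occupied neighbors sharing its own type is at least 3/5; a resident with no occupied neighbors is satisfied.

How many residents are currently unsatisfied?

14

Row 1: (1,1)B 1/2 ✗ · (1,2)B 3/4 ✓ · (1,3)B 2/2 ✓
Row 2: (2,1)A 1/3 ✗ · (2,3)B 2/4 ✗
Row 3: (3,1)A 1/2 ✗ · (3,3)A 2/4 ✗ · (3,4)A 4/6 ✓ · (3,5)A 3/3 ✓
Row 4: (4,1)B 1/3 ✗ · (4,3)B 1/6 ✗ · (4,4)A 6/8 ✓ · (4,5)A 4/5 ✓
Row 5: (5,1)A 0/2 ✗ · (5,2)B 2/4 ✗ · (5,3)A 3/5 ✓ · (5,4)A 5/7 ✓ · (5,5)B 0/5 ✗
Row 6: (6,4)A 4/7 ✗ · (6,5)A 2/5 ✗
Row 7: (7,2)A 1/1 ✓ · (7,3)A 2/3 ✓ · (7,4)B 1/4 ✗ · (7,5)B 1/3 ✗
Unsatisfied: (1,1), (2,1), (2,3), (3,1), (3,3), (4,1), (4,3), (5,1), (5,2), (5,5), (6,4), (6,5), (7,4), (7,5) — 14 in total.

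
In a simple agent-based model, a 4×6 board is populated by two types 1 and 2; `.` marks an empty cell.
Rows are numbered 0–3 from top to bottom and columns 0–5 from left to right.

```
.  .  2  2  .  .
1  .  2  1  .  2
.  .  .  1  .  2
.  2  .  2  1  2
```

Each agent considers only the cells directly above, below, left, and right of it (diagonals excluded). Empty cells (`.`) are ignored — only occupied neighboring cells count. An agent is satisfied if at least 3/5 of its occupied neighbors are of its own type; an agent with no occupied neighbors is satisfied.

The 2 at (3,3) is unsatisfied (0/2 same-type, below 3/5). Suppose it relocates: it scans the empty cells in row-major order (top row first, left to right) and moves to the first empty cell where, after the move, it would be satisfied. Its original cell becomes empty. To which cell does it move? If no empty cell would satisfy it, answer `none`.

Vacating (3,3). Empty cells in order:
  (0,0): 0/1 same-type → still unsatisfied.
  (0,1): 1/1 same-type → satisfied — stop here.

(0,1)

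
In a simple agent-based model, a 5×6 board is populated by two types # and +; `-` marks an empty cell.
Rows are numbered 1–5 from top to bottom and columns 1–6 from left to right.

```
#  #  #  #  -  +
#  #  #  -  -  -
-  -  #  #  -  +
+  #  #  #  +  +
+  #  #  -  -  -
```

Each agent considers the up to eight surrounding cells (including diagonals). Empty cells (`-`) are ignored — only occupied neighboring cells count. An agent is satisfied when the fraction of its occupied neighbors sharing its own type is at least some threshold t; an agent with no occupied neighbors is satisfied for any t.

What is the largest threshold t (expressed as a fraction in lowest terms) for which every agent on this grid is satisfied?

1/3

Row 1: (1,1)# 3/3 · (1,2)# 5/5 · (1,3)# 4/4 · (1,4)# 2/2 · (1,6)+ — no occupied neighbors
Row 2: (2,1)# 3/3 · (2,2)# 6/6 · (2,3)# 6/6
Row 3: (3,3)# 6/6 · (3,4)# 4/5 · (3,6)+ 2/2
Row 4: (4,1)+ 1/3 · (4,2)# 4/6 · (4,3)# 6/6 · (4,4)# 4/5 · (4,5)+ 2/4 · (4,6)+ 2/2
Row 5: (5,1)+ 1/3 · (5,2)# 3/5 · (5,3)# 4/4
The smallest same-type fraction is 1/3 at (4,1), which reduces to 1/3. Any threshold above that leaves this agent unsatisfied.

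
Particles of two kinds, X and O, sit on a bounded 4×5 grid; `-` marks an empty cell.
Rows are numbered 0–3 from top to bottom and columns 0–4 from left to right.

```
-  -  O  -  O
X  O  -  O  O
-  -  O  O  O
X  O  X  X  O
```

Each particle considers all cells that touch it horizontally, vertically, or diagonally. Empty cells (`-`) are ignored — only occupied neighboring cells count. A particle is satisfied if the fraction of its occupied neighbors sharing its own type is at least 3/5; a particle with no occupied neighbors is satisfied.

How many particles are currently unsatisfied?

Row 0: (0,2)O 2/2 ok · (0,4)O 2/2 ok
Row 1: (1,0)X 0/1 unhappy · (1,1)O 2/3 ok · (1,3)O 6/6 ok · (1,4)O 4/4 ok
Row 2: (2,2)O 4/6 ok · (2,3)O 5/7 ok · (2,4)O 4/5 ok
Row 3: (3,0)X 0/1 unhappy · (3,1)O 1/3 unhappy · (3,2)X 1/4 unhappy · (3,3)X 1/5 unhappy · (3,4)O 2/3 ok
Unsatisfied: (1,0), (3,0), (3,1), (3,2), (3,3) — 5 in total.

5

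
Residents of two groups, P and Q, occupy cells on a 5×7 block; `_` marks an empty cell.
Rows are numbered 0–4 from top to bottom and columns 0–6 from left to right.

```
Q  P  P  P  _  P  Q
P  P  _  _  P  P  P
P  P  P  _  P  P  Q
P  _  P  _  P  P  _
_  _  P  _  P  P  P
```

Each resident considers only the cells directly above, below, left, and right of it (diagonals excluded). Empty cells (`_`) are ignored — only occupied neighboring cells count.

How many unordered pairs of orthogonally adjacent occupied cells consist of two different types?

Scan each occupied cell's neighbors to the right and below so each pair is counted once.
Row 0: Q(0,0)–P(0,1)≠ Q(0,0)–P(1,0)≠ P(0,1)–P(0,2)= P(0,1)–P(1,1)= P(0,2)–P(0,3)= P(0,5)–Q(0,6)≠ P(0,5)–P(1,5)= Q(0,6)–P(1,6)≠  → 4/8 unlike.
Row 1: P(1,0)–P(1,1)= P(1,0)–P(2,0)= P(1,1)–P(2,1)= P(1,4)–P(1,5)= P(1,4)–P(2,4)= P(1,5)–P(1,6)= P(1,5)–P(2,5)= P(1,6)–Q(2,6)≠  → 1/8 unlike.
Row 2: P(2,0)–P(2,1)= P(2,0)–P(3,0)= P(2,1)–P(2,2)= P(2,2)–P(3,2)= P(2,4)–P(2,5)= P(2,4)–P(3,4)= P(2,5)–Q(2,6)≠ P(2,5)–P(3,5)=  → 1/8 unlike.
Row 3: P(3,2)–P(4,2)= P(3,4)–P(3,5)= P(3,4)–P(4,4)= P(3,5)–P(4,5)=  → 0/4 unlike.
Row 4: P(4,4)–P(4,5)= P(4,5)–P(4,6)=  → 0/2 unlike.
Total adjacent occupied pairs: 30; unlike-type pairs: 6.

6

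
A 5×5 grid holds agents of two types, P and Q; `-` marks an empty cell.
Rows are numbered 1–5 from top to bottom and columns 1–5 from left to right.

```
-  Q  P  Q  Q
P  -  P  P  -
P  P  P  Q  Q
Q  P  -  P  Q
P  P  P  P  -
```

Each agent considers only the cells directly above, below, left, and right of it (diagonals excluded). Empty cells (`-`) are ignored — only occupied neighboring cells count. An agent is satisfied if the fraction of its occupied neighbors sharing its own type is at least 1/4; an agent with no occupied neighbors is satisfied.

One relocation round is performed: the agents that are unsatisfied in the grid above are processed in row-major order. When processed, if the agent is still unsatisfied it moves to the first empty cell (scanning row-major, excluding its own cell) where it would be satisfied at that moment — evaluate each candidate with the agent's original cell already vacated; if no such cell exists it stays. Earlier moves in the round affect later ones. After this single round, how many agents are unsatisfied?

Initially unsatisfied (in order): (1,2), (4,1).
  (1,2) → (2,5).
  (4,1) → (5,5).
Resulting grid:
- - P Q Q
P - P P Q
P P P Q Q
- P - P Q
P P P P Q
All satisfied now.

0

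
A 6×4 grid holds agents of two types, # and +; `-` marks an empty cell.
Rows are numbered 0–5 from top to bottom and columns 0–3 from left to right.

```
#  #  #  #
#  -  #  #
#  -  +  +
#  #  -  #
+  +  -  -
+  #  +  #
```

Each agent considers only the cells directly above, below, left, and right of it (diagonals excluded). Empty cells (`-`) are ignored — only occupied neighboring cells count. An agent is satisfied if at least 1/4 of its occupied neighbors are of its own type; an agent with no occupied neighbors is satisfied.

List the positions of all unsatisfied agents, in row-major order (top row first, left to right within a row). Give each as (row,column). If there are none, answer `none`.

(0,0)# 2/2 satisfied
(0,1)# 2/2 satisfied
(0,2)# 3/3 satisfied
(0,3)# 2/2 satisfied
(1,0)# 2/2 satisfied
(1,2)# 2/3 satisfied
(1,3)# 2/3 satisfied
(2,0)# 2/2 satisfied
(2,2)+ 1/2 satisfied
(2,3)+ 1/3 satisfied
(3,0)# 2/3 satisfied
(3,1)# 1/2 satisfied
(3,3)# 0/1 not
(4,0)+ 2/3 satisfied
(4,1)+ 1/3 satisfied
(5,0)+ 1/2 satisfied
(5,1)# 0/3 not
(5,2)+ 0/2 not
(5,3)# 0/1 not

(3,3), (5,1), (5,2), (5,3)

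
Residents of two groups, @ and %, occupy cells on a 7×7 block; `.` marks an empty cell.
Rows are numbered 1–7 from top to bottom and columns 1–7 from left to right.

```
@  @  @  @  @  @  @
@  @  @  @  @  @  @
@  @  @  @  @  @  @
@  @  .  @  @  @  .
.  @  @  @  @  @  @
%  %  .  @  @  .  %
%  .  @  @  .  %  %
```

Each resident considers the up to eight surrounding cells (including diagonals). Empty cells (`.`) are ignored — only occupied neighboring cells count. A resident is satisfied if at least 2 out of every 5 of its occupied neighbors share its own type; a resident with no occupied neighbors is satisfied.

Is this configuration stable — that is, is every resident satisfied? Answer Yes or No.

Yes

Row 1: (1,1)@ 3/3 ✓ · (1,2)@ 5/5 ✓ · (1,3)@ 5/5 ✓ · (1,4)@ 5/5 ✓ · (1,5)@ 5/5 ✓ · (1,6)@ 5/5 ✓ · (1,7)@ 3/3 ✓
Row 2: (2,1)@ 5/5 ✓ · (2,2)@ 8/8 ✓ · (2,3)@ 8/8 ✓ · (2,4)@ 8/8 ✓ · (2,5)@ 8/8 ✓ · (2,6)@ 8/8 ✓ · (2,7)@ 5/5 ✓
Row 3: (3,1)@ 5/5 ✓ · (3,2)@ 7/7 ✓ · (3,3)@ 7/7 ✓ · (3,4)@ 7/7 ✓ · (3,5)@ 8/8 ✓ · (3,6)@ 7/7 ✓ · (3,7)@ 4/4 ✓
Row 4: (4,1)@ 4/4 ✓ · (4,2)@ 6/6 ✓ · (4,4)@ 7/7 ✓ · (4,5)@ 8/8 ✓ · (4,6)@ 7/7 ✓
Row 5: (5,2)@ 3/5 ✓ · (5,3)@ 5/6 ✓ · (5,4)@ 6/6 ✓ · (5,5)@ 7/7 ✓ · (5,6)@ 5/6 ✓ · (5,7)@ 2/3 ✓
Row 6: (6,1)% 2/3 ✓ · (6,2)% 2/5 ✓ · (6,4)@ 6/6 ✓ · (6,5)@ 5/6 ✓ · (6,7)% 2/4 ✓
Row 7: (7,1)% 2/2 ✓ · (7,3)@ 2/3 ✓ · (7,4)@ 3/3 ✓ · (7,6)% 2/3 ✓ · (7,7)% 2/2 ✓
All meet the threshold, so the configuration is stable.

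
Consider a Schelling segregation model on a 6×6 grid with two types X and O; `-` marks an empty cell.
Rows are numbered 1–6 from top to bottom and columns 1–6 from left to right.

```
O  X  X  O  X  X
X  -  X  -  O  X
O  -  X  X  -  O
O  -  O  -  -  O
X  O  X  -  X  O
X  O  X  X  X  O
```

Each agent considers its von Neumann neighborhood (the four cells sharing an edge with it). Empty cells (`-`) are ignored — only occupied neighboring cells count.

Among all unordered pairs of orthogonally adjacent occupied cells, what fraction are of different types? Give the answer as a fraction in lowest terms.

17/33

Scan each occupied cell's neighbors to the right and below so each pair is counted once.
Row 1: O(1,1)–X(1,2)≠ O(1,1)–X(2,1)≠ X(1,2)–X(1,3)= X(1,3)–O(1,4)≠ X(1,3)–X(2,3)= O(1,4)–X(1,5)≠ X(1,5)–X(1,6)= X(1,5)–O(2,5)≠ X(1,6)–X(2,6)=  → 5/9 unlike.
Row 2: X(2,1)–O(3,1)≠ X(2,3)–X(3,3)= O(2,5)–X(2,6)≠ X(2,6)–O(3,6)≠  → 3/4 unlike.
Row 3: O(3,1)–O(4,1)= X(3,3)–X(3,4)= X(3,3)–O(4,3)≠ O(3,6)–O(4,6)=  → 1/4 unlike.
Row 4: O(4,1)–X(5,1)≠ O(4,3)–X(5,3)≠ O(4,6)–O(5,6)=  → 2/3 unlike.
Row 5: X(5,1)–O(5,2)≠ X(5,1)–X(6,1)= O(5,2)–X(5,3)≠ O(5,2)–O(6,2)= X(5,3)–X(6,3)= X(5,5)–O(5,6)≠ X(5,5)–X(6,5)= O(5,6)–O(6,6)=  → 3/8 unlike.
Row 6: X(6,1)–O(6,2)≠ O(6,2)–X(6,3)≠ X(6,3)–X(6,4)= X(6,4)–X(6,5)= X(6,5)–O(6,6)≠  → 3/5 unlike.
Total adjacent occupied pairs: 33; unlike-type pairs: 17.
17/33 is already in lowest terms.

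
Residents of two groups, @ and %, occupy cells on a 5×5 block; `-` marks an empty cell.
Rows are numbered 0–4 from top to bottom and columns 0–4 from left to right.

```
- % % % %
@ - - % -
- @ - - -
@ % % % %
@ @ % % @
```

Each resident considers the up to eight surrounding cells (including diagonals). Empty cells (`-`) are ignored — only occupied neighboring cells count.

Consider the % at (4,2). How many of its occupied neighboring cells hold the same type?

Occupied neighbors of (4,2): (3,1)=%, (3,2)=%, (3,3)=%, (4,1)=@, (4,3)=%.
Same type (%): 4 of 5.

4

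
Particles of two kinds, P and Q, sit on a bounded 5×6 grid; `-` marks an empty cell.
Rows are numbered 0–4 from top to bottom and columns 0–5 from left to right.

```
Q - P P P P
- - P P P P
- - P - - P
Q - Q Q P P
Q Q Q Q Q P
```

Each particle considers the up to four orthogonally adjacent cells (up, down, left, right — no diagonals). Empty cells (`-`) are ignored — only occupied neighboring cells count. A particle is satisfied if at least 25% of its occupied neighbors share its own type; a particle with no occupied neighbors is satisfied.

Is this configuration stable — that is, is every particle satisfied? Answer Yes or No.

(0,0)Q 0/0 satisfied
(0,2)P 2/2 satisfied
(0,3)P 3/3 satisfied
(0,4)P 3/3 satisfied
(0,5)P 2/2 satisfied
(1,2)P 3/3 satisfied
(1,3)P 3/3 satisfied
(1,4)P 3/3 satisfied
(1,5)P 3/3 satisfied
(2,2)P 1/2 satisfied
(2,5)P 2/2 satisfied
(3,0)Q 1/1 satisfied
(3,2)Q 2/3 satisfied
(3,3)Q 2/3 satisfied
(3,4)P 1/3 satisfied
(3,5)P 3/3 satisfied
(4,0)Q 2/2 satisfied
(4,1)Q 2/2 satisfied
(4,2)Q 3/3 satisfied
(4,3)Q 3/3 satisfied
(4,4)Q 1/3 satisfied
(4,5)P 1/2 satisfied
All meet the threshold, so the configuration is stable.

Yes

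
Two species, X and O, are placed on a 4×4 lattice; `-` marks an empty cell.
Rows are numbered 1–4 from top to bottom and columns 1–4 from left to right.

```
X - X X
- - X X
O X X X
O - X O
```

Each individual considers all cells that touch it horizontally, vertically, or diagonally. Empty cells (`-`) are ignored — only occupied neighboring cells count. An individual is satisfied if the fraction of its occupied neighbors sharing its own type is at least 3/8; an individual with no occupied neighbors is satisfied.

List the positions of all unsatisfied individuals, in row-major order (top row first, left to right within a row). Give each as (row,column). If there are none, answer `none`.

(4,4)

(1,1)X 0/0 satisfied
(1,3)X 3/3 satisfied
(1,4)X 3/3 satisfied
(2,3)X 6/6 satisfied
(2,4)X 5/5 satisfied
(3,1)O 1/2 satisfied
(3,2)X 3/5 satisfied
(3,3)X 5/6 satisfied
(3,4)X 4/5 satisfied
(4,1)O 1/2 satisfied
(4,3)X 3/4 satisfied
(4,4)O 0/3 not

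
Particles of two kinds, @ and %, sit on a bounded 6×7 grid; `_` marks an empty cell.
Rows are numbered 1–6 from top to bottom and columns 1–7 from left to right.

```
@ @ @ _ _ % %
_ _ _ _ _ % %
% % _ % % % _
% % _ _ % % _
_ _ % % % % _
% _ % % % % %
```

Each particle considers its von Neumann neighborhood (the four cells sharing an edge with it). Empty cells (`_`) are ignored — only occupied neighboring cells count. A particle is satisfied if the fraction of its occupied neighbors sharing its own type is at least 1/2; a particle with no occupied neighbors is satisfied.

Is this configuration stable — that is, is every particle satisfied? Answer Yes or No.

Yes

(1,1)@ 1/1 ok
(1,2)@ 2/2 ok
(1,3)@ 1/1 ok
(1,6)% 2/2 ok
(1,7)% 2/2 ok
(2,6)% 3/3 ok
(2,7)% 2/2 ok
(3,1)% 2/2 ok
(3,2)% 2/2 ok
(3,4)% 1/1 ok
(3,5)% 3/3 ok
(3,6)% 3/3 ok
(4,1)% 2/2 ok
(4,2)% 2/2 ok
(4,5)% 3/3 ok
(4,6)% 3/3 ok
(5,3)% 2/2 ok
(5,4)% 3/3 ok
(5,5)% 4/4 ok
(5,6)% 3/3 ok
(6,1)% 0/0 ok
(6,3)% 2/2 ok
(6,4)% 3/3 ok
(6,5)% 3/3 ok
(6,6)% 3/3 ok
(6,7)% 1/1 ok
All meet the threshold, so the configuration is stable.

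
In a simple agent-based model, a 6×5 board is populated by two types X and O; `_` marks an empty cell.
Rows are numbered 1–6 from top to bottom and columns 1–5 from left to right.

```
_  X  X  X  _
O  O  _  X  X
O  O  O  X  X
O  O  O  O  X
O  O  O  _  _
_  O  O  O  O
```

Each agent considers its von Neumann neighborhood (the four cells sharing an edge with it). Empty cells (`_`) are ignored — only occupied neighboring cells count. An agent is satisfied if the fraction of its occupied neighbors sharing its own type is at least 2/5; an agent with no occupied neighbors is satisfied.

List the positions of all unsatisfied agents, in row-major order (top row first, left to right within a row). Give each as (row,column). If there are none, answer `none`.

(4,4)

(1,2)X 1/2 ✓
(1,3)X 2/2 ✓
(1,4)X 2/2 ✓
(2,1)O 2/2 ✓
(2,2)O 2/3 ✓
(2,4)X 3/3 ✓
(2,5)X 2/2 ✓
(3,1)O 3/3 ✓
(3,2)O 4/4 ✓
(3,3)O 2/3 ✓
(3,4)X 2/4 ✓
(3,5)X 3/3 ✓
(4,1)O 3/3 ✓
(4,2)O 4/4 ✓
(4,3)O 4/4 ✓
(4,4)O 1/3 ✗
(4,5)X 1/2 ✓
(5,1)O 2/2 ✓
(5,2)O 4/4 ✓
(5,3)O 3/3 ✓
(6,2)O 2/2 ✓
(6,3)O 3/3 ✓
(6,4)O 2/2 ✓
(6,5)O 1/1 ✓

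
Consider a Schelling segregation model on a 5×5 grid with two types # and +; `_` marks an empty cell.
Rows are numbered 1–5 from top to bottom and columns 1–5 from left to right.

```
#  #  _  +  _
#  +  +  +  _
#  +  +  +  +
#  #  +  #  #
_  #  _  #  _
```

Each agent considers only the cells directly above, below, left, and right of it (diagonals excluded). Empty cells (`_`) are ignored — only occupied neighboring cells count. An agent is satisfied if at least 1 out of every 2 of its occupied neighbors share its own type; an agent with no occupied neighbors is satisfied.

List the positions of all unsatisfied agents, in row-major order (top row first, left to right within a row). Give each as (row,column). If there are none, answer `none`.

(1,1)# 2/2 ok
(1,2)# 1/2 ok
(1,4)+ 1/1 ok
(2,1)# 2/3 ok
(2,2)+ 2/4 ok
(2,3)+ 3/3 ok
(2,4)+ 3/3 ok
(3,1)# 2/3 ok
(3,2)+ 2/4 ok
(3,3)+ 4/4 ok
(3,4)+ 3/4 ok
(3,5)+ 1/2 ok
(4,1)# 2/2 ok
(4,2)# 2/4 ok
(4,3)+ 1/3 unhappy
(4,4)# 2/4 ok
(4,5)# 1/2 ok
(5,2)# 1/1 ok
(5,4)# 1/1 ok

(4,3)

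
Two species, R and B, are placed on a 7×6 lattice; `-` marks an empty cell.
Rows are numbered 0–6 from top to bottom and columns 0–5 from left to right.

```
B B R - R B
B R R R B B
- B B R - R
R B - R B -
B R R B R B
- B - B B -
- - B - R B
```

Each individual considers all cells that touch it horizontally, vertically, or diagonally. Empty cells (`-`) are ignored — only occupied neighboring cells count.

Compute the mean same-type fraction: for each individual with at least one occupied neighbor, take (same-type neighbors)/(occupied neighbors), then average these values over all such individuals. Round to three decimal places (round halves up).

0.466

(0,0)B 2/3
(0,1)B 2/5
(0,2)R 3/4
(0,4)R 1/4
(0,5)B 2/3
(1,0)B 3/4
(1,1)R 2/7
(1,2)R 4/7
(1,3)R 4/6
(1,4)B 2/6
(1,5)B 2/4
(2,1)B 3/6
(2,2)B 2/7
(2,3)R 3/6
(2,5)R 0/3
(3,0)R 1/4
(3,1)B 3/6
(3,3)R 3/6
(3,4)B 2/6
(4,0)B 2/4
(4,1)R 2/5
(4,2)R 2/6
(4,3)B 3/6
(4,4)R 1/6
(4,5)B 2/3
(5,1)B 2/4
(5,3)B 3/6
(5,4)B 4/6
(6,2)B 2/2
(6,4)R 0/3
(6,5)B 1/2
Sum over 31 individuals: 2/3 + 2/5 + 3/4 + 1/4 + 2/3 + 3/4 + 2/7 + 4/7 + 4/6 + 2/6 + 2/4 + 3/6 + 2/7 + 3/6 + 0/3 + 1/4 + 3/6 + 3/6 + 2/6 + 2/4 + 2/5 + 2/6 + 3/6 + 1/6 + 2/3 + 2/4 + 3/6 + 4/6 + 2/2 + 0/3 + 1/2 = 1011/70; mean = 1011/70 ÷ 31 = 1011/2170 = 0.465898… → 0.466.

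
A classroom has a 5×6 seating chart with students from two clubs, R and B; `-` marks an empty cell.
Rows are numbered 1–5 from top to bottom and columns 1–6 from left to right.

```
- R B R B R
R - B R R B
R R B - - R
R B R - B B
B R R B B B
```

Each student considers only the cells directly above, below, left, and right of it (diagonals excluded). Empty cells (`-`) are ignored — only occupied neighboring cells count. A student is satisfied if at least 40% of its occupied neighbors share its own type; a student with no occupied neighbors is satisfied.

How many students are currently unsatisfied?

15

Row 1: (1,2)R 0/1 ✗ · (1,3)B 1/3 ✗ · (1,4)R 1/3 ✗ · (1,5)B 0/3 ✗ · (1,6)R 0/2 ✗
Row 2: (2,1)R 1/1 ✓ · (2,3)B 2/3 ✓ · (2,4)R 2/3 ✓ · (2,5)R 1/3 ✗ · (2,6)B 0/3 ✗
Row 3: (3,1)R 3/3 ✓ · (3,2)R 1/3 ✗ · (3,3)B 1/3 ✗ · (3,6)R 0/2 ✗
Row 4: (4,1)R 1/3 ✗ · (4,2)B 0/4 ✗ · (4,3)R 1/3 ✗ · (4,5)B 2/2 ✓ · (4,6)B 2/3 ✓
Row 5: (5,1)B 0/2 ✗ · (5,2)R 1/3 ✗ · (5,3)R 2/3 ✓ · (5,4)B 1/2 ✓ · (5,5)B 3/3 ✓ · (5,6)B 2/2 ✓
Unsatisfied: (1,2), (1,3), (1,4), (1,5), (1,6), (2,5), (2,6), (3,2), (3,3), (3,6), (4,1), (4,2), (4,3), (5,1), (5,2) — 15 in total.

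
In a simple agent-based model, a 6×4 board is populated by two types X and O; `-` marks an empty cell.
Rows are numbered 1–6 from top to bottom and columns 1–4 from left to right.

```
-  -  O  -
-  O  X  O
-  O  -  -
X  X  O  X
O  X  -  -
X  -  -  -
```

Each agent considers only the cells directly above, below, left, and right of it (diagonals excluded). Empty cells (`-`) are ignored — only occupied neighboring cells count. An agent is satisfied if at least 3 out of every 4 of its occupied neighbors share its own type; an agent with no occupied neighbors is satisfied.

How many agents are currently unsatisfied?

(1,3)O 0/1 unhappy
(2,2)O 1/2 unhappy
(2,3)X 0/3 unhappy
(2,4)O 0/1 unhappy
(3,2)O 1/2 unhappy
(4,1)X 1/2 unhappy
(4,2)X 2/4 unhappy
(4,3)O 0/2 unhappy
(4,4)X 0/1 unhappy
(5,1)O 0/3 unhappy
(5,2)X 1/2 unhappy
(6,1)X 0/1 unhappy
Unsatisfied: (1,3), (2,2), (2,3), (2,4), (3,2), (4,1), (4,2), (4,3), (4,4), (5,1), (5,2), (6,1) — 12 in total.

12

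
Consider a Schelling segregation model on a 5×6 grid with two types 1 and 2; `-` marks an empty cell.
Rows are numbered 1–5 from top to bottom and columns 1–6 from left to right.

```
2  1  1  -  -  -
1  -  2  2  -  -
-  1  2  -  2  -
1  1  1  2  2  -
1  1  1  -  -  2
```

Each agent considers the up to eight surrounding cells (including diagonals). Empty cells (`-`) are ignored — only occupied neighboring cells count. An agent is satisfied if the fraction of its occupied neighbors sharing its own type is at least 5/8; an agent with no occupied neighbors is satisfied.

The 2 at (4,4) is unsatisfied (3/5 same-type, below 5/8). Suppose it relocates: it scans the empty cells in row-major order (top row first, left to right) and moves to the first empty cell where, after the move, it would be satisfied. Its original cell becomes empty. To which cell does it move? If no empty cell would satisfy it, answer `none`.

(1,4)

Vacating (4,4). Empty cells in order:
  (1,4): 2/3 same-type → satisfied — stop here.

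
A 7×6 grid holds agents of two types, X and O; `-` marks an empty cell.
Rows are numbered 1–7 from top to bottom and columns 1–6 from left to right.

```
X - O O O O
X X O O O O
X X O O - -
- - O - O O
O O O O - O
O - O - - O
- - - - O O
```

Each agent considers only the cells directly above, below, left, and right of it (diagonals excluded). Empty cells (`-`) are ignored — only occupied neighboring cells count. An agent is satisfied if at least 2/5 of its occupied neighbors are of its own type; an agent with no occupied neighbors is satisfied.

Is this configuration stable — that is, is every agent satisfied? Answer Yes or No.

Row 1: (1,1)X 1/1 ✓ · (1,3)O 2/2 ✓ · (1,4)O 3/3 ✓ · (1,5)O 3/3 ✓ · (1,6)O 2/2 ✓
Row 2: (2,1)X 3/3 ✓ · (2,2)X 2/3 ✓ · (2,3)O 3/4 ✓ · (2,4)O 4/4 ✓ · (2,5)O 3/3 ✓ · (2,6)O 2/2 ✓
Row 3: (3,1)X 2/2 ✓ · (3,2)X 2/3 ✓ · (3,3)O 3/4 ✓ · (3,4)O 2/2 ✓
Row 4: (4,3)O 2/2 ✓ · (4,5)O 1/1 ✓ · (4,6)O 2/2 ✓
Row 5: (5,1)O 2/2 ✓ · (5,2)O 2/2 ✓ · (5,3)O 4/4 ✓ · (5,4)O 1/1 ✓ · (5,6)O 2/2 ✓
Row 6: (6,1)O 1/1 ✓ · (6,3)O 1/1 ✓ · (6,6)O 2/2 ✓
Row 7: (7,5)O 1/1 ✓ · (7,6)O 2/2 ✓
All meet the threshold, so the configuration is stable.

Yes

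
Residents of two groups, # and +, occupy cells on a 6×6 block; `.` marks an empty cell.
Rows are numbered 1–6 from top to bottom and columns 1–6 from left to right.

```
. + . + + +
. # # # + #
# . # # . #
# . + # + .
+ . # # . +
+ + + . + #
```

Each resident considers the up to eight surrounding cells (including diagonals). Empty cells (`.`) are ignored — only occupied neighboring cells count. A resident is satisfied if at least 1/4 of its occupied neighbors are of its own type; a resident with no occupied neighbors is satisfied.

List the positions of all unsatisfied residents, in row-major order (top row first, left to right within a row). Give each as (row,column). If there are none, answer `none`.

Row 1: (1,2)+ 0/2 not · (1,4)+ 2/4 satisfied · (1,5)+ 3/5 satisfied · (1,6)+ 2/3 satisfied
Row 2: (2,2)# 3/4 satisfied · (2,3)# 4/6 satisfied · (2,4)# 3/6 satisfied · (2,5)+ 3/7 satisfied · (2,6)# 1/4 satisfied
Row 3: (3,1)# 2/2 satisfied · (3,3)# 5/6 satisfied · (3,4)# 4/7 satisfied · (3,6)# 1/3 satisfied
Row 4: (4,1)# 1/2 satisfied · (4,3)+ 0/5 not · (4,4)# 4/6 satisfied · (4,5)+ 1/5 not
Row 5: (5,1)+ 2/3 satisfied · (5,3)# 2/5 satisfied · (5,4)# 2/6 satisfied · (5,6)+ 2/3 satisfied
Row 6: (6,1)+ 2/2 satisfied · (6,2)+ 3/4 satisfied · (6,3)+ 1/3 satisfied · (6,5)+ 1/3 satisfied · (6,6)# 0/2 not

(1,2), (4,3), (4,5), (6,6)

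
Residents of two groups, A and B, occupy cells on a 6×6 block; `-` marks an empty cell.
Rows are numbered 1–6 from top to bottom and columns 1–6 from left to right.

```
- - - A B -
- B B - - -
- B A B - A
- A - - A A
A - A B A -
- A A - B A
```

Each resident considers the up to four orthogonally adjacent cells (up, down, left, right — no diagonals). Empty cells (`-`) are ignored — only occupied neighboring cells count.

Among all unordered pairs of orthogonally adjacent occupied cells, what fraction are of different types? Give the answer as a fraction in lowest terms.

9/16

Scan each occupied cell's neighbors to the right and below so each pair is counted once.
From row 1: 1 unlike of 1 pairs (running 1/1).
From row 2: 1 unlike of 3 pairs (running 2/4).
From row 3: 3 unlike of 4 pairs (running 5/8).
From row 4: 0 unlike of 2 pairs (running 5/10).
From row 5: 3 unlike of 4 pairs (running 8/14).
From row 6: 1 unlike of 2 pairs (running 9/16).
Total adjacent occupied pairs: 16; unlike-type pairs: 9.
9/16 is already in lowest terms.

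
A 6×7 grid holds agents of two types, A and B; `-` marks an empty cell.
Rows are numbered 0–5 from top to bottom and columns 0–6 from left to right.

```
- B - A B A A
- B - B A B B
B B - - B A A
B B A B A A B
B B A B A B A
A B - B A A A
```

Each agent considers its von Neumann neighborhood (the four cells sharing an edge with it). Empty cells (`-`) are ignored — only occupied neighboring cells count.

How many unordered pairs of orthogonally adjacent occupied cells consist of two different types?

Scan each occupied cell's neighbors to the right and below so each pair is counted once.
Row 0: B(0,1)–B(1,1)= A(0,3)–B(0,4)≠ A(0,3)–B(1,3)≠ B(0,4)–A(0,5)≠ B(0,4)–A(1,4)≠ A(0,5)–A(0,6)= A(0,5)–B(1,5)≠ A(0,6)–B(1,6)≠  → 6/8 unlike.
Row 1: B(1,1)–B(2,1)= B(1,3)–A(1,4)≠ A(1,4)–B(1,5)≠ A(1,4)–B(2,4)≠ B(1,5)–B(1,6)= B(1,5)–A(2,5)≠ B(1,6)–A(2,6)≠  → 5/7 unlike.
Row 2: B(2,0)–B(2,1)= B(2,0)–B(3,0)= B(2,1)–B(3,1)= B(2,4)–A(2,5)≠ B(2,4)–A(3,4)≠ A(2,5)–A(2,6)= A(2,5)–A(3,5)= A(2,6)–B(3,6)≠  → 3/8 unlike.
Row 3: B(3,0)–B(3,1)= B(3,0)–B(4,0)= B(3,1)–A(3,2)≠ B(3,1)–B(4,1)= A(3,2)–B(3,3)≠ A(3,2)–A(4,2)= B(3,3)–A(3,4)≠ B(3,3)–B(4,3)= A(3,4)–A(3,5)= A(3,4)–A(4,4)= A(3,5)–B(3,6)≠ A(3,5)–B(4,5)≠ B(3,6)–A(4,6)≠  → 6/13 unlike.
Row 4: B(4,0)–B(4,1)= B(4,0)–A(5,0)≠ B(4,1)–A(4,2)≠ B(4,1)–B(5,1)= A(4,2)–B(4,3)≠ B(4,3)–A(4,4)≠ B(4,3)–B(5,3)= A(4,4)–B(4,5)≠ A(4,4)–A(5,4)= B(4,5)–A(4,6)≠ B(4,5)–A(5,5)≠ A(4,6)–A(5,6)=  → 7/12 unlike.
Row 5: A(5,0)–B(5,1)≠ B(5,3)–A(5,4)≠ A(5,4)–A(5,5)= A(5,5)–A(5,6)=  → 2/4 unlike.
Total adjacent occupied pairs: 52; unlike-type pairs: 29.

29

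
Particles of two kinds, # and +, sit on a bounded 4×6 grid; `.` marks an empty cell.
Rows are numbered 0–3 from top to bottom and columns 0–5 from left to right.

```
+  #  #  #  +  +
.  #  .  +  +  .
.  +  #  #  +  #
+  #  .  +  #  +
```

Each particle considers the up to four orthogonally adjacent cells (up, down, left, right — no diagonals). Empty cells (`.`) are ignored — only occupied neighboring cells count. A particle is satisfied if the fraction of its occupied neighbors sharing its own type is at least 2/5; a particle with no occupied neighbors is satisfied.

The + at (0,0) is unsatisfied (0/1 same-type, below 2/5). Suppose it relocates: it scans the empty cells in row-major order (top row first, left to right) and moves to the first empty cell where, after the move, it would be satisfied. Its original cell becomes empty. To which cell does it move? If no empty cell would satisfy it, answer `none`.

Vacating (0,0). Empty cells in order:
  (1,0): 0/1 same-type → still unsatisfied.
  (1,2): 1/4 same-type → still unsatisfied.
  (1,5): 2/3 same-type → satisfied — stop here.

(1,5)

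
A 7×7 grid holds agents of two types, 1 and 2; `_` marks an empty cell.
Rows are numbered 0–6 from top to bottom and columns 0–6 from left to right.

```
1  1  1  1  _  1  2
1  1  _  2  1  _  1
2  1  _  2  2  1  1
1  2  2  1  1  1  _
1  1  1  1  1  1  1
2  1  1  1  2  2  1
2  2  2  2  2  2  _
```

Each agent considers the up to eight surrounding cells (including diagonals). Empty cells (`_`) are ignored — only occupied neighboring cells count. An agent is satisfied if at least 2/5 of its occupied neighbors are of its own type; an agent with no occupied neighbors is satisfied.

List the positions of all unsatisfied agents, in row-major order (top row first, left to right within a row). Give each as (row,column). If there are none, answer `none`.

Row 0: (0,0)1 3/3 satisfied · (0,1)1 4/4 satisfied · (0,2)1 3/4 satisfied · (0,3)1 2/3 satisfied · (0,5)1 2/3 satisfied · (0,6)2 0/2 not
Row 1: (1,0)1 4/5 satisfied · (1,1)1 5/6 satisfied · (1,3)2 2/5 satisfied · (1,4)1 3/6 satisfied · (1,6)1 3/4 satisfied
Row 2: (2,0)2 1/5 not · (2,1)1 3/6 satisfied · (2,3)2 3/6 satisfied · (2,4)2 2/7 not · (2,5)1 5/6 satisfied · (2,6)1 3/3 satisfied
Row 3: (3,0)1 3/5 satisfied · (3,1)2 2/7 not · (3,2)2 2/7 not · (3,3)1 4/7 satisfied · (3,4)1 6/8 satisfied · (3,5)1 6/7 satisfied
Row 4: (4,0)1 3/5 satisfied · (4,1)1 5/8 satisfied · (4,2)1 6/8 satisfied · (4,3)1 6/8 satisfied · (4,4)1 6/8 satisfied · (4,5)1 5/7 satisfied · (4,6)1 3/4 satisfied
Row 5: (5,0)2 2/5 satisfied · (5,1)1 4/8 satisfied · (5,2)1 5/8 satisfied · (5,3)1 4/8 satisfied · (5,4)2 4/8 satisfied · (5,5)2 3/7 satisfied · (5,6)1 2/4 satisfied
Row 6: (6,0)2 2/3 satisfied · (6,1)2 3/5 satisfied · (6,2)2 2/5 satisfied · (6,3)2 3/5 satisfied · (6,4)2 4/5 satisfied · (6,5)2 3/4 satisfied

(0,6), (2,0), (2,4), (3,1), (3,2)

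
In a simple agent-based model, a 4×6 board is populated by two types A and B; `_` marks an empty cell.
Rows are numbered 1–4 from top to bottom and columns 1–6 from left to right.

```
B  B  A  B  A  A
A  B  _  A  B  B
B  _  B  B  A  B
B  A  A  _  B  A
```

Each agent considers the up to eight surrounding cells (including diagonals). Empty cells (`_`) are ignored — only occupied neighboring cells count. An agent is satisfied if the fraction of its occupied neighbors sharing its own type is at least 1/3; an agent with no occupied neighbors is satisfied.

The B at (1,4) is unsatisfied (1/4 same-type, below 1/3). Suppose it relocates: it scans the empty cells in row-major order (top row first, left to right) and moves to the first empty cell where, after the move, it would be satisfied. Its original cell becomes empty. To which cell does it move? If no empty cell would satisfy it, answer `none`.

(2,3)

Vacating (1,4). Empty cells in order:
  (2,3): 4/6 same-type → satisfied — stop here.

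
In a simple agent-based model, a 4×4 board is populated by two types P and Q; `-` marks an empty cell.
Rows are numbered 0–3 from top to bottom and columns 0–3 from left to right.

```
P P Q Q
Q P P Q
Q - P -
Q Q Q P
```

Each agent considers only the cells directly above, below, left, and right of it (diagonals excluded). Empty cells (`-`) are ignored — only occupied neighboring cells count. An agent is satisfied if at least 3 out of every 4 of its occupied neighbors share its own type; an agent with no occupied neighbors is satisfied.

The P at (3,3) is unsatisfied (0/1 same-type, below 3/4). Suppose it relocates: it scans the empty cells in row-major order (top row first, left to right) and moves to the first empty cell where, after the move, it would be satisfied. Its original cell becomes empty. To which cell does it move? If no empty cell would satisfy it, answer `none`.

Vacating (3,3). Empty cells in order:
  (2,1): 2/4 same-type → still unsatisfied.
  (2,3): 1/2 same-type → still unsatisfied.

none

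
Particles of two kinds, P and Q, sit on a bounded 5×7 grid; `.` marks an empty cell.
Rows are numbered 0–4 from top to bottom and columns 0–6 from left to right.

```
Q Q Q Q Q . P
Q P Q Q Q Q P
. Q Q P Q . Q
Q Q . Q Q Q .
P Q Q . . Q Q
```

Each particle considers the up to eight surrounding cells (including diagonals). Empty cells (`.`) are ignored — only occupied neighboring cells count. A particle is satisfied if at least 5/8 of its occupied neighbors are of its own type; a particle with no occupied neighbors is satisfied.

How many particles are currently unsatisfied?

5

Row 0: (0,0)Q 2/3 ok · (0,1)Q 4/5 ok · (0,2)Q 4/5 ok · (0,3)Q 5/5 ok · (0,4)Q 4/4 ok · (0,6)P 1/2 unhappy
Row 1: (1,0)Q 3/4 ok · (1,1)P 0/7 unhappy · (1,2)Q 6/8 ok · (1,3)Q 7/8 ok · (1,4)Q 5/6 ok · (1,5)Q 4/6 ok · (1,6)P 1/3 unhappy
Row 2: (2,1)Q 5/6 ok · (2,2)Q 5/7 ok · (2,3)P 0/7 unhappy · (2,4)Q 6/7 ok · (2,6)Q 2/3 ok
Row 3: (3,0)Q 3/4 ok · (3,1)Q 5/6 ok · (3,3)Q 4/5 ok · (3,4)Q 4/5 ok · (3,5)Q 5/5 ok
Row 4: (4,0)P 0/3 unhappy · (4,1)Q 3/4 ok · (4,2)Q 3/3 ok · (4,5)Q 3/3 ok · (4,6)Q 2/2 ok
Unsatisfied: (0,6), (1,1), (1,6), (2,3), (4,0) — 5 in total.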